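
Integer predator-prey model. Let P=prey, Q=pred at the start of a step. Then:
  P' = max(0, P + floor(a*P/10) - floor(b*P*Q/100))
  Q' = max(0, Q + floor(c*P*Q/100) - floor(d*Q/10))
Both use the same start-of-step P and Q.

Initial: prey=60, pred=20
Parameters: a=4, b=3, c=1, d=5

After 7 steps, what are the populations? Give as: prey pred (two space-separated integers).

Step 1: prey: 60+24-36=48; pred: 20+12-10=22
Step 2: prey: 48+19-31=36; pred: 22+10-11=21
Step 3: prey: 36+14-22=28; pred: 21+7-10=18
Step 4: prey: 28+11-15=24; pred: 18+5-9=14
Step 5: prey: 24+9-10=23; pred: 14+3-7=10
Step 6: prey: 23+9-6=26; pred: 10+2-5=7
Step 7: prey: 26+10-5=31; pred: 7+1-3=5

Answer: 31 5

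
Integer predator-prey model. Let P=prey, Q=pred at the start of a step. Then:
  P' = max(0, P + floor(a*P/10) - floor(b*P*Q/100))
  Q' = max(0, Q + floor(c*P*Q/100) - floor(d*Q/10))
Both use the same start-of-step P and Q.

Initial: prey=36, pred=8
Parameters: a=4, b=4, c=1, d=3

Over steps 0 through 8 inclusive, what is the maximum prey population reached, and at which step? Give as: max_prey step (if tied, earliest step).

Step 1: prey: 36+14-11=39; pred: 8+2-2=8
Step 2: prey: 39+15-12=42; pred: 8+3-2=9
Step 3: prey: 42+16-15=43; pred: 9+3-2=10
Step 4: prey: 43+17-17=43; pred: 10+4-3=11
Step 5: prey: 43+17-18=42; pred: 11+4-3=12
Step 6: prey: 42+16-20=38; pred: 12+5-3=14
Step 7: prey: 38+15-21=32; pred: 14+5-4=15
Step 8: prey: 32+12-19=25; pred: 15+4-4=15
Max prey = 43 at step 3

Answer: 43 3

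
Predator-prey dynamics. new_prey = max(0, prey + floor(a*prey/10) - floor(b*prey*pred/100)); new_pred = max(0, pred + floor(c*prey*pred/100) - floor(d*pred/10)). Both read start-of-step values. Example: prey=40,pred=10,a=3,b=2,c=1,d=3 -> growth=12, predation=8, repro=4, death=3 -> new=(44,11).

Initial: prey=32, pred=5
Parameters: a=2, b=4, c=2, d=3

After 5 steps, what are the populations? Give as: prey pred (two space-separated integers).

Step 1: prey: 32+6-6=32; pred: 5+3-1=7
Step 2: prey: 32+6-8=30; pred: 7+4-2=9
Step 3: prey: 30+6-10=26; pred: 9+5-2=12
Step 4: prey: 26+5-12=19; pred: 12+6-3=15
Step 5: prey: 19+3-11=11; pred: 15+5-4=16

Answer: 11 16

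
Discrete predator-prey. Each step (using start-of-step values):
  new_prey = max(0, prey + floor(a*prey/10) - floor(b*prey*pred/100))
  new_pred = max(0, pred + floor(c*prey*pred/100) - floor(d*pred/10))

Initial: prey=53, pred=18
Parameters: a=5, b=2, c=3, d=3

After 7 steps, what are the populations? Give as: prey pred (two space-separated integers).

Answer: 0 48

Derivation:
Step 1: prey: 53+26-19=60; pred: 18+28-5=41
Step 2: prey: 60+30-49=41; pred: 41+73-12=102
Step 3: prey: 41+20-83=0; pred: 102+125-30=197
Step 4: prey: 0+0-0=0; pred: 197+0-59=138
Step 5: prey: 0+0-0=0; pred: 138+0-41=97
Step 6: prey: 0+0-0=0; pred: 97+0-29=68
Step 7: prey: 0+0-0=0; pred: 68+0-20=48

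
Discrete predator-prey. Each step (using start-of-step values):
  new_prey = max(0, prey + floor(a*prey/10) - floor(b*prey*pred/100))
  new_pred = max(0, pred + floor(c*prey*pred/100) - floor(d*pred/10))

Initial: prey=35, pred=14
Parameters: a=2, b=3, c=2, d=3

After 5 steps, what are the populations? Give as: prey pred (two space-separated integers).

Answer: 2 17

Derivation:
Step 1: prey: 35+7-14=28; pred: 14+9-4=19
Step 2: prey: 28+5-15=18; pred: 19+10-5=24
Step 3: prey: 18+3-12=9; pred: 24+8-7=25
Step 4: prey: 9+1-6=4; pred: 25+4-7=22
Step 5: prey: 4+0-2=2; pred: 22+1-6=17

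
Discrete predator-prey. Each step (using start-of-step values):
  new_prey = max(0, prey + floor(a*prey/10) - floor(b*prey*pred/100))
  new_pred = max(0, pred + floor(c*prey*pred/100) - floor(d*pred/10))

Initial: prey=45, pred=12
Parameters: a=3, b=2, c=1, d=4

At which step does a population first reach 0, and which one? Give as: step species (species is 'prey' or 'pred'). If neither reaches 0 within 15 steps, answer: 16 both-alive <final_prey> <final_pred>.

Step 1: prey: 45+13-10=48; pred: 12+5-4=13
Step 2: prey: 48+14-12=50; pred: 13+6-5=14
Step 3: prey: 50+15-14=51; pred: 14+7-5=16
Step 4: prey: 51+15-16=50; pred: 16+8-6=18
Step 5: prey: 50+15-18=47; pred: 18+9-7=20
Step 6: prey: 47+14-18=43; pred: 20+9-8=21
Step 7: prey: 43+12-18=37; pred: 21+9-8=22
Step 8: prey: 37+11-16=32; pred: 22+8-8=22
Step 9: prey: 32+9-14=27; pred: 22+7-8=21
Step 10: prey: 27+8-11=24; pred: 21+5-8=18
Step 11: prey: 24+7-8=23; pred: 18+4-7=15
Step 12: prey: 23+6-6=23; pred: 15+3-6=12
Step 13: prey: 23+6-5=24; pred: 12+2-4=10
Step 14: prey: 24+7-4=27; pred: 10+2-4=8
Step 15: prey: 27+8-4=31; pred: 8+2-3=7
No extinction within 15 steps

Answer: 16 both-alive 31 7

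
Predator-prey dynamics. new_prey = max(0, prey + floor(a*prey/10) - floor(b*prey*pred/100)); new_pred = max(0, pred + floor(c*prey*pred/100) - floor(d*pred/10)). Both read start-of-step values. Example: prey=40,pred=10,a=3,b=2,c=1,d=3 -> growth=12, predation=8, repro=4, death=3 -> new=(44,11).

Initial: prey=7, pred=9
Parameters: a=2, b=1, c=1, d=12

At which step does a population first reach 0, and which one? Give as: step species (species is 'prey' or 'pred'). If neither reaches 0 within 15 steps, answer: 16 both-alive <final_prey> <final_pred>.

Step 1: prey: 7+1-0=8; pred: 9+0-10=0
First extinction: pred at step 1

Answer: 1 pred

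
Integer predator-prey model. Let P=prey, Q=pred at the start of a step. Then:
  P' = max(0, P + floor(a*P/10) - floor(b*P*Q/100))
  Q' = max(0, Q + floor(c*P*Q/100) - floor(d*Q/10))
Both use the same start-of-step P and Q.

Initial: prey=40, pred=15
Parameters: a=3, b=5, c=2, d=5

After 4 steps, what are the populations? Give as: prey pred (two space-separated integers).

Answer: 1 6

Derivation:
Step 1: prey: 40+12-30=22; pred: 15+12-7=20
Step 2: prey: 22+6-22=6; pred: 20+8-10=18
Step 3: prey: 6+1-5=2; pred: 18+2-9=11
Step 4: prey: 2+0-1=1; pred: 11+0-5=6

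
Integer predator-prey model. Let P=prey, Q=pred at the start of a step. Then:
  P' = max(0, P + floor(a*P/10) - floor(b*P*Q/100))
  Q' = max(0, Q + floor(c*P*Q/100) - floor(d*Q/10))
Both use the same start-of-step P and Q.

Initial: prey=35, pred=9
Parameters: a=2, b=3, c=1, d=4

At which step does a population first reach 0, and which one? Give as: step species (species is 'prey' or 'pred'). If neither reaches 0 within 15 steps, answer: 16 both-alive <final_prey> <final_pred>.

Answer: 16 both-alive 30 7

Derivation:
Step 1: prey: 35+7-9=33; pred: 9+3-3=9
Step 2: prey: 33+6-8=31; pred: 9+2-3=8
Step 3: prey: 31+6-7=30; pred: 8+2-3=7
Step 4: prey: 30+6-6=30; pred: 7+2-2=7
Steps 5-15: state stable at prey=30, pred=7 (no change)
No extinction within 15 steps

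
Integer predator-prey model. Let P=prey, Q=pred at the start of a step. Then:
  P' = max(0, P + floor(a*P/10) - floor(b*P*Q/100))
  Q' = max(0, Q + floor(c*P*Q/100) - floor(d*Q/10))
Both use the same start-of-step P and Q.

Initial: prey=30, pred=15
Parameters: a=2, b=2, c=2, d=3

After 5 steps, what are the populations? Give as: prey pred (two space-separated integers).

Answer: 8 24

Derivation:
Step 1: prey: 30+6-9=27; pred: 15+9-4=20
Step 2: prey: 27+5-10=22; pred: 20+10-6=24
Step 3: prey: 22+4-10=16; pred: 24+10-7=27
Step 4: prey: 16+3-8=11; pred: 27+8-8=27
Step 5: prey: 11+2-5=8; pred: 27+5-8=24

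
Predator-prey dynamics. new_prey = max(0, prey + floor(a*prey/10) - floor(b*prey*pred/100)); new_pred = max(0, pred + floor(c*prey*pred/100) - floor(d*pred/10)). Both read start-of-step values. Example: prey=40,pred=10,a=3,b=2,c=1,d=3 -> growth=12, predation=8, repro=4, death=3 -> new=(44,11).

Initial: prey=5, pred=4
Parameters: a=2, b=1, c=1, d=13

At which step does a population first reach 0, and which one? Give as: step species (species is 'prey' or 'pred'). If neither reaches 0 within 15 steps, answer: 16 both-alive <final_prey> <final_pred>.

Step 1: prey: 5+1-0=6; pred: 4+0-5=0
First extinction: pred at step 1

Answer: 1 pred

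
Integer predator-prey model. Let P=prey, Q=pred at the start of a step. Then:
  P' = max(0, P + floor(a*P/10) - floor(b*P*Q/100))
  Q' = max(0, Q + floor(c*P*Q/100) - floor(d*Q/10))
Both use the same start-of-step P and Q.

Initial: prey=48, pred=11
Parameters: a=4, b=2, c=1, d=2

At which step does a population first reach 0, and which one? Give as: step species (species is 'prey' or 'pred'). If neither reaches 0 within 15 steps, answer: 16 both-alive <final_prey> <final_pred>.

Step 1: prey: 48+19-10=57; pred: 11+5-2=14
Step 2: prey: 57+22-15=64; pred: 14+7-2=19
Step 3: prey: 64+25-24=65; pred: 19+12-3=28
Step 4: prey: 65+26-36=55; pred: 28+18-5=41
Step 5: prey: 55+22-45=32; pred: 41+22-8=55
Step 6: prey: 32+12-35=9; pred: 55+17-11=61
Step 7: prey: 9+3-10=2; pred: 61+5-12=54
Step 8: prey: 2+0-2=0; pred: 54+1-10=45
First extinction: prey at step 8

Answer: 8 prey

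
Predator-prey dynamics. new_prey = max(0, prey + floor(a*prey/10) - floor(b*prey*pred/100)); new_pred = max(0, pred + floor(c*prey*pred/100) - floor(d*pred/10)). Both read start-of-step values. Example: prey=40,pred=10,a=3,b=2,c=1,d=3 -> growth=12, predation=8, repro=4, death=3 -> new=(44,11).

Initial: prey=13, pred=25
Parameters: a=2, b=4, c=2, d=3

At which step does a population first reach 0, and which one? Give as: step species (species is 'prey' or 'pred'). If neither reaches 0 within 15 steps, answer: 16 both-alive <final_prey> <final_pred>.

Answer: 16 both-alive 1 3

Derivation:
Step 1: prey: 13+2-13=2; pred: 25+6-7=24
Step 2: prey: 2+0-1=1; pred: 24+0-7=17
Step 3: prey: 1+0-0=1; pred: 17+0-5=12
Step 4: prey: 1+0-0=1; pred: 12+0-3=9
Step 5: prey: 1+0-0=1; pred: 9+0-2=7
Step 6: prey: 1+0-0=1; pred: 7+0-2=5
Step 7: prey: 1+0-0=1; pred: 5+0-1=4
Step 8: prey: 1+0-0=1; pred: 4+0-1=3
Step 9: prey: 1+0-0=1; pred: 3+0-0=3
Steps 10-15: state stable at prey=1, pred=3 (no change)
No extinction within 15 steps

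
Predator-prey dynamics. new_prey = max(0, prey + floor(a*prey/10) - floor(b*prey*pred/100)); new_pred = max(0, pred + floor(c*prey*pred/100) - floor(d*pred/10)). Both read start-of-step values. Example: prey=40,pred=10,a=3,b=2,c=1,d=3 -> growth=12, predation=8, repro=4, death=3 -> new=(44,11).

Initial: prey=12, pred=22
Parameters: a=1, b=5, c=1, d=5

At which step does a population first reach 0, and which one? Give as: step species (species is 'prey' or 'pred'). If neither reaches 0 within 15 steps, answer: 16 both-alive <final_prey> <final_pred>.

Step 1: prey: 12+1-13=0; pred: 22+2-11=13
First extinction: prey at step 1

Answer: 1 prey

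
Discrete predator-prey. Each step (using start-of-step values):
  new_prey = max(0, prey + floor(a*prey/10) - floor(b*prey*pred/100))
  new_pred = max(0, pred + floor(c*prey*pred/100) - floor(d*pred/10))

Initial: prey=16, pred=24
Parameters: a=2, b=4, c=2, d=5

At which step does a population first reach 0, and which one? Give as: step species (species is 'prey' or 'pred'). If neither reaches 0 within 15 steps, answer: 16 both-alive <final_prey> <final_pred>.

Step 1: prey: 16+3-15=4; pred: 24+7-12=19
Step 2: prey: 4+0-3=1; pred: 19+1-9=11
Step 3: prey: 1+0-0=1; pred: 11+0-5=6
Step 4: prey: 1+0-0=1; pred: 6+0-3=3
Step 5: prey: 1+0-0=1; pred: 3+0-1=2
Step 6: prey: 1+0-0=1; pred: 2+0-1=1
Step 7: prey: 1+0-0=1; pred: 1+0-0=1
Steps 8-15: state stable at prey=1, pred=1 (no change)
No extinction within 15 steps

Answer: 16 both-alive 1 1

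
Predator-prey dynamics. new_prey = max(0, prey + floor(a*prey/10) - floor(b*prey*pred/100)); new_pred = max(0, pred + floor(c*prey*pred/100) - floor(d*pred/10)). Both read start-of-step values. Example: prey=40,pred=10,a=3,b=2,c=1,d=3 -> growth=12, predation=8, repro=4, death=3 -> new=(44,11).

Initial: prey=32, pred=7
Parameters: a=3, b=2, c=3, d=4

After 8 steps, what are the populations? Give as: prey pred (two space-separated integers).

Step 1: prey: 32+9-4=37; pred: 7+6-2=11
Step 2: prey: 37+11-8=40; pred: 11+12-4=19
Step 3: prey: 40+12-15=37; pred: 19+22-7=34
Step 4: prey: 37+11-25=23; pred: 34+37-13=58
Step 5: prey: 23+6-26=3; pred: 58+40-23=75
Step 6: prey: 3+0-4=0; pred: 75+6-30=51
Step 7: prey: 0+0-0=0; pred: 51+0-20=31
Step 8: prey: 0+0-0=0; pred: 31+0-12=19

Answer: 0 19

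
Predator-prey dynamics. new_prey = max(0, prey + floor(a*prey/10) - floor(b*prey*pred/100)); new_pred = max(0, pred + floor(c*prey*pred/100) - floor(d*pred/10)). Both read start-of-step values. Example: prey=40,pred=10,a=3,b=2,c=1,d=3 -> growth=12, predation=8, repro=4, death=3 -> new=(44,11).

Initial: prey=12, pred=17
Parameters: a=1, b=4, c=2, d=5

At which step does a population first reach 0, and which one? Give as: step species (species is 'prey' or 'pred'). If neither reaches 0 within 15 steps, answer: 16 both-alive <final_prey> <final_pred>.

Answer: 16 both-alive 3 1

Derivation:
Step 1: prey: 12+1-8=5; pred: 17+4-8=13
Step 2: prey: 5+0-2=3; pred: 13+1-6=8
Step 3: prey: 3+0-0=3; pred: 8+0-4=4
Step 4: prey: 3+0-0=3; pred: 4+0-2=2
Step 5: prey: 3+0-0=3; pred: 2+0-1=1
Step 6: prey: 3+0-0=3; pred: 1+0-0=1
Steps 7-15: state stable at prey=3, pred=1 (no change)
No extinction within 15 steps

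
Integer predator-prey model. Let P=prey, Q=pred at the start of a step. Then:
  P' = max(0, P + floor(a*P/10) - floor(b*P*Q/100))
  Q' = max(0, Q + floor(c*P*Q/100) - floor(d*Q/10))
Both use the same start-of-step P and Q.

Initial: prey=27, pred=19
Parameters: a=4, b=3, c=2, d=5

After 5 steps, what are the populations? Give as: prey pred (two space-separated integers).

Step 1: prey: 27+10-15=22; pred: 19+10-9=20
Step 2: prey: 22+8-13=17; pred: 20+8-10=18
Step 3: prey: 17+6-9=14; pred: 18+6-9=15
Step 4: prey: 14+5-6=13; pred: 15+4-7=12
Step 5: prey: 13+5-4=14; pred: 12+3-6=9

Answer: 14 9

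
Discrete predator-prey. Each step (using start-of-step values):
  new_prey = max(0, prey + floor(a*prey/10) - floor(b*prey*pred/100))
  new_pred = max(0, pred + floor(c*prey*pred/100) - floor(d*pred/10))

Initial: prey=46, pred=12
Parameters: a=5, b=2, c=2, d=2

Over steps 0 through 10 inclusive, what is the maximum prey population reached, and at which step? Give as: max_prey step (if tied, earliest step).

Step 1: prey: 46+23-11=58; pred: 12+11-2=21
Step 2: prey: 58+29-24=63; pred: 21+24-4=41
Step 3: prey: 63+31-51=43; pred: 41+51-8=84
Step 4: prey: 43+21-72=0; pred: 84+72-16=140
Step 5: prey: 0+0-0=0; pred: 140+0-28=112
Step 6: prey: 0+0-0=0; pred: 112+0-22=90
Step 7: prey: 0+0-0=0; pred: 90+0-18=72
Step 8: prey: 0+0-0=0; pred: 72+0-14=58
Step 9: prey: 0+0-0=0; pred: 58+0-11=47
Step 10: prey: 0+0-0=0; pred: 47+0-9=38
Max prey = 63 at step 2

Answer: 63 2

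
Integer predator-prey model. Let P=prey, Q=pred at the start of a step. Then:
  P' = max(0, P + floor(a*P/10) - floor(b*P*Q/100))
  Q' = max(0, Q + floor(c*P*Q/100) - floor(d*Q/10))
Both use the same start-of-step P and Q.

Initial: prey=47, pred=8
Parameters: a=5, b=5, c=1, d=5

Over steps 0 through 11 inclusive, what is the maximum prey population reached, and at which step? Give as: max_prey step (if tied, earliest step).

Answer: 80 5

Derivation:
Step 1: prey: 47+23-18=52; pred: 8+3-4=7
Step 2: prey: 52+26-18=60; pred: 7+3-3=7
Step 3: prey: 60+30-21=69; pred: 7+4-3=8
Step 4: prey: 69+34-27=76; pred: 8+5-4=9
Step 5: prey: 76+38-34=80; pred: 9+6-4=11
Step 6: prey: 80+40-44=76; pred: 11+8-5=14
Step 7: prey: 76+38-53=61; pred: 14+10-7=17
Step 8: prey: 61+30-51=40; pred: 17+10-8=19
Step 9: prey: 40+20-38=22; pred: 19+7-9=17
Step 10: prey: 22+11-18=15; pred: 17+3-8=12
Step 11: prey: 15+7-9=13; pred: 12+1-6=7
Max prey = 80 at step 5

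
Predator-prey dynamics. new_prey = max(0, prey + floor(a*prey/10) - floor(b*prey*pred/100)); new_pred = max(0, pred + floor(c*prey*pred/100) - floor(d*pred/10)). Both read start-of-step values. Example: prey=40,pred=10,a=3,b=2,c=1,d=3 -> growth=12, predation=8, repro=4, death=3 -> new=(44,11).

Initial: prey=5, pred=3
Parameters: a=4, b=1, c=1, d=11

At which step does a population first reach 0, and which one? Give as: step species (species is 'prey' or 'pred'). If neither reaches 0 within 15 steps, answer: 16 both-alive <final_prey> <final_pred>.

Step 1: prey: 5+2-0=7; pred: 3+0-3=0
First extinction: pred at step 1

Answer: 1 pred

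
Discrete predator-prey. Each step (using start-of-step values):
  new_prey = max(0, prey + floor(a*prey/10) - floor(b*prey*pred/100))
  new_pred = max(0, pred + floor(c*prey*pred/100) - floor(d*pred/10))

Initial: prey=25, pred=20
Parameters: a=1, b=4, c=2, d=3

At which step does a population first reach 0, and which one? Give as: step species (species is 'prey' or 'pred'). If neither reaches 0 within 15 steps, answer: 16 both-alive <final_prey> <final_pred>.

Step 1: prey: 25+2-20=7; pred: 20+10-6=24
Step 2: prey: 7+0-6=1; pred: 24+3-7=20
Step 3: prey: 1+0-0=1; pred: 20+0-6=14
Step 4: prey: 1+0-0=1; pred: 14+0-4=10
Step 5: prey: 1+0-0=1; pred: 10+0-3=7
Step 6: prey: 1+0-0=1; pred: 7+0-2=5
Step 7: prey: 1+0-0=1; pred: 5+0-1=4
Step 8: prey: 1+0-0=1; pred: 4+0-1=3
Step 9: prey: 1+0-0=1; pred: 3+0-0=3
Steps 10-15: state stable at prey=1, pred=3 (no change)
No extinction within 15 steps

Answer: 16 both-alive 1 3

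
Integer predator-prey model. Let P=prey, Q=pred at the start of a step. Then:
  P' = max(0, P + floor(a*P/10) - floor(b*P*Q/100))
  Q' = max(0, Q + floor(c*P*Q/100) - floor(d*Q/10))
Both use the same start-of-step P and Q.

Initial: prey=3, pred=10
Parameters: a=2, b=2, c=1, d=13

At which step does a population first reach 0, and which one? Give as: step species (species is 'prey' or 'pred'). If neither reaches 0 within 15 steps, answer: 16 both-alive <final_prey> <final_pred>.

Step 1: prey: 3+0-0=3; pred: 10+0-13=0
First extinction: pred at step 1

Answer: 1 pred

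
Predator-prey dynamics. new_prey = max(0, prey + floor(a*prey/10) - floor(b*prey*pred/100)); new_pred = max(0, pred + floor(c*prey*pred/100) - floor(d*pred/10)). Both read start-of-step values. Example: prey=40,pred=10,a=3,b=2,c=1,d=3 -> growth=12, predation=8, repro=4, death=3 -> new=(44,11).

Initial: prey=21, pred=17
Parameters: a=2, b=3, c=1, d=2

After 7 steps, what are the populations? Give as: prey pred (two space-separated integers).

Step 1: prey: 21+4-10=15; pred: 17+3-3=17
Step 2: prey: 15+3-7=11; pred: 17+2-3=16
Step 3: prey: 11+2-5=8; pred: 16+1-3=14
Step 4: prey: 8+1-3=6; pred: 14+1-2=13
Step 5: prey: 6+1-2=5; pred: 13+0-2=11
Step 6: prey: 5+1-1=5; pred: 11+0-2=9
Step 7: prey: 5+1-1=5; pred: 9+0-1=8

Answer: 5 8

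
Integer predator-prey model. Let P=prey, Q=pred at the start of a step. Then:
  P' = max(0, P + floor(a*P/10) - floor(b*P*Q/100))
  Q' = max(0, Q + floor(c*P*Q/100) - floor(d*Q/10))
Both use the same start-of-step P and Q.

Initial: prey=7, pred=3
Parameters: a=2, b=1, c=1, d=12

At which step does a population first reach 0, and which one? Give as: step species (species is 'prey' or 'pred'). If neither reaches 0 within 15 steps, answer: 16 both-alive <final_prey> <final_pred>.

Answer: 1 pred

Derivation:
Step 1: prey: 7+1-0=8; pred: 3+0-3=0
First extinction: pred at step 1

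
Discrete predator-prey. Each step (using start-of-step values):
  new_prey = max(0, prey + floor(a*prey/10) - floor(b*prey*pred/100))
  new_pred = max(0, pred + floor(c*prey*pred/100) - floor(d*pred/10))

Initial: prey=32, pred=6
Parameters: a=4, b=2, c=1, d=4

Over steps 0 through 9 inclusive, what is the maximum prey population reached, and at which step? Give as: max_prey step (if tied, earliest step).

Answer: 153 7

Derivation:
Step 1: prey: 32+12-3=41; pred: 6+1-2=5
Step 2: prey: 41+16-4=53; pred: 5+2-2=5
Step 3: prey: 53+21-5=69; pred: 5+2-2=5
Step 4: prey: 69+27-6=90; pred: 5+3-2=6
Step 5: prey: 90+36-10=116; pred: 6+5-2=9
Step 6: prey: 116+46-20=142; pred: 9+10-3=16
Step 7: prey: 142+56-45=153; pred: 16+22-6=32
Step 8: prey: 153+61-97=117; pred: 32+48-12=68
Step 9: prey: 117+46-159=4; pred: 68+79-27=120
Max prey = 153 at step 7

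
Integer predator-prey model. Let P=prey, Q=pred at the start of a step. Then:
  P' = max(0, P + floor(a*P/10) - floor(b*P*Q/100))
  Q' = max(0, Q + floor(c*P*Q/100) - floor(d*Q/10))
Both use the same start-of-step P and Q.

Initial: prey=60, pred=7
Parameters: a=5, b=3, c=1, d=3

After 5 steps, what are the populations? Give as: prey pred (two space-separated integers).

Step 1: prey: 60+30-12=78; pred: 7+4-2=9
Step 2: prey: 78+39-21=96; pred: 9+7-2=14
Step 3: prey: 96+48-40=104; pred: 14+13-4=23
Step 4: prey: 104+52-71=85; pred: 23+23-6=40
Step 5: prey: 85+42-102=25; pred: 40+34-12=62

Answer: 25 62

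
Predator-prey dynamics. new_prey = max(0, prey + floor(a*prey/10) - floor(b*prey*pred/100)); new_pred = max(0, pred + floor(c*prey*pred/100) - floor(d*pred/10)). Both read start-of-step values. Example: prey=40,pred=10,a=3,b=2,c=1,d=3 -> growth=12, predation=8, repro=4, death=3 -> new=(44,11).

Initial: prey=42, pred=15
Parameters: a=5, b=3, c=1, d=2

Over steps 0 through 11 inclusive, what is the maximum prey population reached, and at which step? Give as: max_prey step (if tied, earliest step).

Step 1: prey: 42+21-18=45; pred: 15+6-3=18
Step 2: prey: 45+22-24=43; pred: 18+8-3=23
Step 3: prey: 43+21-29=35; pred: 23+9-4=28
Step 4: prey: 35+17-29=23; pred: 28+9-5=32
Step 5: prey: 23+11-22=12; pred: 32+7-6=33
Step 6: prey: 12+6-11=7; pred: 33+3-6=30
Step 7: prey: 7+3-6=4; pred: 30+2-6=26
Step 8: prey: 4+2-3=3; pred: 26+1-5=22
Step 9: prey: 3+1-1=3; pred: 22+0-4=18
Step 10: prey: 3+1-1=3; pred: 18+0-3=15
Step 11: prey: 3+1-1=3; pred: 15+0-3=12
Max prey = 45 at step 1

Answer: 45 1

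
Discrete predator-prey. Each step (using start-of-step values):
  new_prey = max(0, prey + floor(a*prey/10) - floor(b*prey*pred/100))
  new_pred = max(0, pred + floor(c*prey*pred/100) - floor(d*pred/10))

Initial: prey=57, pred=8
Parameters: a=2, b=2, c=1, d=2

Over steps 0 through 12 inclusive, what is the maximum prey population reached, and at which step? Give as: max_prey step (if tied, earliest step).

Answer: 59 1

Derivation:
Step 1: prey: 57+11-9=59; pred: 8+4-1=11
Step 2: prey: 59+11-12=58; pred: 11+6-2=15
Step 3: prey: 58+11-17=52; pred: 15+8-3=20
Step 4: prey: 52+10-20=42; pred: 20+10-4=26
Step 5: prey: 42+8-21=29; pred: 26+10-5=31
Step 6: prey: 29+5-17=17; pred: 31+8-6=33
Step 7: prey: 17+3-11=9; pred: 33+5-6=32
Step 8: prey: 9+1-5=5; pred: 32+2-6=28
Step 9: prey: 5+1-2=4; pred: 28+1-5=24
Step 10: prey: 4+0-1=3; pred: 24+0-4=20
Step 11: prey: 3+0-1=2; pred: 20+0-4=16
Step 12: prey: 2+0-0=2; pred: 16+0-3=13
Max prey = 59 at step 1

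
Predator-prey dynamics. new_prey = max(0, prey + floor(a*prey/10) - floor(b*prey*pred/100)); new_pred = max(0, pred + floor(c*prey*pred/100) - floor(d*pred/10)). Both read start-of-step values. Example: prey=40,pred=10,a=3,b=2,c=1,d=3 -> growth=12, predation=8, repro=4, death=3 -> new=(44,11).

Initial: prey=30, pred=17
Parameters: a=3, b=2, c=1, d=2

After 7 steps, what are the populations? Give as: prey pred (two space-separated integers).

Step 1: prey: 30+9-10=29; pred: 17+5-3=19
Step 2: prey: 29+8-11=26; pred: 19+5-3=21
Step 3: prey: 26+7-10=23; pred: 21+5-4=22
Step 4: prey: 23+6-10=19; pred: 22+5-4=23
Step 5: prey: 19+5-8=16; pred: 23+4-4=23
Step 6: prey: 16+4-7=13; pred: 23+3-4=22
Step 7: prey: 13+3-5=11; pred: 22+2-4=20

Answer: 11 20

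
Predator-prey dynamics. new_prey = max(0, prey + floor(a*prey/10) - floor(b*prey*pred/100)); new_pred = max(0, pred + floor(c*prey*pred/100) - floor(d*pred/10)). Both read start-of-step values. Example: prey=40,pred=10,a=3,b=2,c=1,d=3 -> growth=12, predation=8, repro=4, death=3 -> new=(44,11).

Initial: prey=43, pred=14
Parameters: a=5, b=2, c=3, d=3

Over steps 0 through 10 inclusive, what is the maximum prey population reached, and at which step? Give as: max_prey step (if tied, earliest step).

Step 1: prey: 43+21-12=52; pred: 14+18-4=28
Step 2: prey: 52+26-29=49; pred: 28+43-8=63
Step 3: prey: 49+24-61=12; pred: 63+92-18=137
Step 4: prey: 12+6-32=0; pred: 137+49-41=145
Step 5: prey: 0+0-0=0; pred: 145+0-43=102
Step 6: prey: 0+0-0=0; pred: 102+0-30=72
Step 7: prey: 0+0-0=0; pred: 72+0-21=51
Step 8: prey: 0+0-0=0; pred: 51+0-15=36
Step 9: prey: 0+0-0=0; pred: 36+0-10=26
Step 10: prey: 0+0-0=0; pred: 26+0-7=19
Max prey = 52 at step 1

Answer: 52 1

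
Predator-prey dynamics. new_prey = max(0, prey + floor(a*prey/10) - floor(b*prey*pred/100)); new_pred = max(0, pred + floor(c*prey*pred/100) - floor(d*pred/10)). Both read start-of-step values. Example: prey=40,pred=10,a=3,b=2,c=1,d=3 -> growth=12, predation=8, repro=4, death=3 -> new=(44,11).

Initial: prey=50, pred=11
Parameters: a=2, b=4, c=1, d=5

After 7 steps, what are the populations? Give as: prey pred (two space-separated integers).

Step 1: prey: 50+10-22=38; pred: 11+5-5=11
Step 2: prey: 38+7-16=29; pred: 11+4-5=10
Step 3: prey: 29+5-11=23; pred: 10+2-5=7
Step 4: prey: 23+4-6=21; pred: 7+1-3=5
Step 5: prey: 21+4-4=21; pred: 5+1-2=4
Step 6: prey: 21+4-3=22; pred: 4+0-2=2
Step 7: prey: 22+4-1=25; pred: 2+0-1=1

Answer: 25 1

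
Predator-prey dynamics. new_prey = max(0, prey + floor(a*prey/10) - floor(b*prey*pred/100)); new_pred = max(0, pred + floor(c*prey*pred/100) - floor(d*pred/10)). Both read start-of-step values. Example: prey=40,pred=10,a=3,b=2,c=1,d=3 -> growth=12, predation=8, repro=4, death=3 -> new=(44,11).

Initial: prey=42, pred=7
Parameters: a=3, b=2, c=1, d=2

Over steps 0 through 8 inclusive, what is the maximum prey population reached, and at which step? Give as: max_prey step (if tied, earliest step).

Step 1: prey: 42+12-5=49; pred: 7+2-1=8
Step 2: prey: 49+14-7=56; pred: 8+3-1=10
Step 3: prey: 56+16-11=61; pred: 10+5-2=13
Step 4: prey: 61+18-15=64; pred: 13+7-2=18
Step 5: prey: 64+19-23=60; pred: 18+11-3=26
Step 6: prey: 60+18-31=47; pred: 26+15-5=36
Step 7: prey: 47+14-33=28; pred: 36+16-7=45
Step 8: prey: 28+8-25=11; pred: 45+12-9=48
Max prey = 64 at step 4

Answer: 64 4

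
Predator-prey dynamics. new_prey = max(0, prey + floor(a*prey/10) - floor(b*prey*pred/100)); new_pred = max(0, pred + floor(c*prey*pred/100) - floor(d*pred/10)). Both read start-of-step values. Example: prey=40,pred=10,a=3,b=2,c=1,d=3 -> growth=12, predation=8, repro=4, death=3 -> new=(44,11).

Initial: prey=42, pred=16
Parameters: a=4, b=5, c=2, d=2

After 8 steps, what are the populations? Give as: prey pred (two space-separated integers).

Answer: 0 11

Derivation:
Step 1: prey: 42+16-33=25; pred: 16+13-3=26
Step 2: prey: 25+10-32=3; pred: 26+13-5=34
Step 3: prey: 3+1-5=0; pred: 34+2-6=30
Step 4: prey: 0+0-0=0; pred: 30+0-6=24
Step 5: prey: 0+0-0=0; pred: 24+0-4=20
Step 6: prey: 0+0-0=0; pred: 20+0-4=16
Step 7: prey: 0+0-0=0; pred: 16+0-3=13
Step 8: prey: 0+0-0=0; pred: 13+0-2=11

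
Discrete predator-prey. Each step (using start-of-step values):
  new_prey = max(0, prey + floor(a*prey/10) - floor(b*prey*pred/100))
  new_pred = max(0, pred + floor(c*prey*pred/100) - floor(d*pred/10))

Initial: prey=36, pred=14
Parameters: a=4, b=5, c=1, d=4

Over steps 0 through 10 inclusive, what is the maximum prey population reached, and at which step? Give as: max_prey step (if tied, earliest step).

Answer: 51 10

Derivation:
Step 1: prey: 36+14-25=25; pred: 14+5-5=14
Step 2: prey: 25+10-17=18; pred: 14+3-5=12
Step 3: prey: 18+7-10=15; pred: 12+2-4=10
Step 4: prey: 15+6-7=14; pred: 10+1-4=7
Step 5: prey: 14+5-4=15; pred: 7+0-2=5
Step 6: prey: 15+6-3=18; pred: 5+0-2=3
Step 7: prey: 18+7-2=23; pred: 3+0-1=2
Step 8: prey: 23+9-2=30; pred: 2+0-0=2
Step 9: prey: 30+12-3=39; pred: 2+0-0=2
Step 10: prey: 39+15-3=51; pred: 2+0-0=2
Max prey = 51 at step 10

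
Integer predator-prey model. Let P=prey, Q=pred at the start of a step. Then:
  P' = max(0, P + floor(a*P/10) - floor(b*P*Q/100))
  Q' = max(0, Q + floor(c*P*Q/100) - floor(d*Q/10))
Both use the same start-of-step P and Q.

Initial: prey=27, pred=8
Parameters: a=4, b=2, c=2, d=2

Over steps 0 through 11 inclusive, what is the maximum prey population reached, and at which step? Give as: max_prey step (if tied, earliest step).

Step 1: prey: 27+10-4=33; pred: 8+4-1=11
Step 2: prey: 33+13-7=39; pred: 11+7-2=16
Step 3: prey: 39+15-12=42; pred: 16+12-3=25
Step 4: prey: 42+16-21=37; pred: 25+21-5=41
Step 5: prey: 37+14-30=21; pred: 41+30-8=63
Step 6: prey: 21+8-26=3; pred: 63+26-12=77
Step 7: prey: 3+1-4=0; pred: 77+4-15=66
Step 8: prey: 0+0-0=0; pred: 66+0-13=53
Step 9: prey: 0+0-0=0; pred: 53+0-10=43
Step 10: prey: 0+0-0=0; pred: 43+0-8=35
Step 11: prey: 0+0-0=0; pred: 35+0-7=28
Max prey = 42 at step 3

Answer: 42 3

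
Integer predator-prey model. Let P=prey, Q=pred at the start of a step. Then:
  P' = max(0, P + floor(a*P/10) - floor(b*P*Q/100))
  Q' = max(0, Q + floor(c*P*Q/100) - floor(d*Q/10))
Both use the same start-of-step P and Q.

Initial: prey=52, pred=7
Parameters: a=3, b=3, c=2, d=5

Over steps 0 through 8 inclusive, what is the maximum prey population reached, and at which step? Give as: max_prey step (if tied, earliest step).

Step 1: prey: 52+15-10=57; pred: 7+7-3=11
Step 2: prey: 57+17-18=56; pred: 11+12-5=18
Step 3: prey: 56+16-30=42; pred: 18+20-9=29
Step 4: prey: 42+12-36=18; pred: 29+24-14=39
Step 5: prey: 18+5-21=2; pred: 39+14-19=34
Step 6: prey: 2+0-2=0; pred: 34+1-17=18
Step 7: prey: 0+0-0=0; pred: 18+0-9=9
Step 8: prey: 0+0-0=0; pred: 9+0-4=5
Max prey = 57 at step 1

Answer: 57 1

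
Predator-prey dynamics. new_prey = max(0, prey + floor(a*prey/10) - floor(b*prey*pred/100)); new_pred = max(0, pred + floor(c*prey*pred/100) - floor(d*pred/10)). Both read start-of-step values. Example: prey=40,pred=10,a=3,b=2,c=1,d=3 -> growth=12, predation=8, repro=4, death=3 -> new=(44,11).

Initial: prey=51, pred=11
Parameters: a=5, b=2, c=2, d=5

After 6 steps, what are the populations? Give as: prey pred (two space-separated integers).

Step 1: prey: 51+25-11=65; pred: 11+11-5=17
Step 2: prey: 65+32-22=75; pred: 17+22-8=31
Step 3: prey: 75+37-46=66; pred: 31+46-15=62
Step 4: prey: 66+33-81=18; pred: 62+81-31=112
Step 5: prey: 18+9-40=0; pred: 112+40-56=96
Step 6: prey: 0+0-0=0; pred: 96+0-48=48

Answer: 0 48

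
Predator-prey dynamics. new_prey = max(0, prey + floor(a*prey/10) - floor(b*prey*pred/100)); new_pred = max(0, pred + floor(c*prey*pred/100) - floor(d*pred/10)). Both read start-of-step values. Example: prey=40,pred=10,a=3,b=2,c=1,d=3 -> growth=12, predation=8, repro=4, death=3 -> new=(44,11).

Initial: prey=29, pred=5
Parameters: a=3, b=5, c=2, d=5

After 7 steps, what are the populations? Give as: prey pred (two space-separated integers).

Step 1: prey: 29+8-7=30; pred: 5+2-2=5
Step 2: prey: 30+9-7=32; pred: 5+3-2=6
Step 3: prey: 32+9-9=32; pred: 6+3-3=6
Step 4: prey: 32+9-9=32; pred: 6+3-3=6
Step 5: prey: 32+9-9=32; pred: 6+3-3=6
Step 6: prey: 32+9-9=32; pred: 6+3-3=6
Step 7: prey: 32+9-9=32; pred: 6+3-3=6

Answer: 32 6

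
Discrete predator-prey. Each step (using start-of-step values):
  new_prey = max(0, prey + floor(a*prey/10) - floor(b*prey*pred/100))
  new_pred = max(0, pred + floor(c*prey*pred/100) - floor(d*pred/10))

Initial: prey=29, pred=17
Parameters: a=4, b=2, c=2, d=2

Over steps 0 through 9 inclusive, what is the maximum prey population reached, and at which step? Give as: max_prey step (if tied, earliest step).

Step 1: prey: 29+11-9=31; pred: 17+9-3=23
Step 2: prey: 31+12-14=29; pred: 23+14-4=33
Step 3: prey: 29+11-19=21; pred: 33+19-6=46
Step 4: prey: 21+8-19=10; pred: 46+19-9=56
Step 5: prey: 10+4-11=3; pred: 56+11-11=56
Step 6: prey: 3+1-3=1; pred: 56+3-11=48
Step 7: prey: 1+0-0=1; pred: 48+0-9=39
Step 8: prey: 1+0-0=1; pred: 39+0-7=32
Step 9: prey: 1+0-0=1; pred: 32+0-6=26
Max prey = 31 at step 1

Answer: 31 1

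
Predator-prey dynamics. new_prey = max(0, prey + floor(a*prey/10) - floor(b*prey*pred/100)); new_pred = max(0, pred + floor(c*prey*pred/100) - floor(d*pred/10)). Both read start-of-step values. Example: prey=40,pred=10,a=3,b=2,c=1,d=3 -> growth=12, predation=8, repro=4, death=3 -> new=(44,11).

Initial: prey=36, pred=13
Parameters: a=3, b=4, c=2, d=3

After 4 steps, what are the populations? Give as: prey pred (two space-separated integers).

Answer: 2 19

Derivation:
Step 1: prey: 36+10-18=28; pred: 13+9-3=19
Step 2: prey: 28+8-21=15; pred: 19+10-5=24
Step 3: prey: 15+4-14=5; pred: 24+7-7=24
Step 4: prey: 5+1-4=2; pred: 24+2-7=19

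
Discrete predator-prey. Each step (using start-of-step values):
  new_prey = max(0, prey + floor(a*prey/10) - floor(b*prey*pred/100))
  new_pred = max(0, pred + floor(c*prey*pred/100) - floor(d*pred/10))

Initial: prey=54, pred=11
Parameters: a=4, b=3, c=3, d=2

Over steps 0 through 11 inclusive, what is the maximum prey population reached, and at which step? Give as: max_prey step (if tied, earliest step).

Answer: 58 1

Derivation:
Step 1: prey: 54+21-17=58; pred: 11+17-2=26
Step 2: prey: 58+23-45=36; pred: 26+45-5=66
Step 3: prey: 36+14-71=0; pred: 66+71-13=124
Step 4: prey: 0+0-0=0; pred: 124+0-24=100
Step 5: prey: 0+0-0=0; pred: 100+0-20=80
Step 6: prey: 0+0-0=0; pred: 80+0-16=64
Step 7: prey: 0+0-0=0; pred: 64+0-12=52
Step 8: prey: 0+0-0=0; pred: 52+0-10=42
Step 9: prey: 0+0-0=0; pred: 42+0-8=34
Step 10: prey: 0+0-0=0; pred: 34+0-6=28
Step 11: prey: 0+0-0=0; pred: 28+0-5=23
Max prey = 58 at step 1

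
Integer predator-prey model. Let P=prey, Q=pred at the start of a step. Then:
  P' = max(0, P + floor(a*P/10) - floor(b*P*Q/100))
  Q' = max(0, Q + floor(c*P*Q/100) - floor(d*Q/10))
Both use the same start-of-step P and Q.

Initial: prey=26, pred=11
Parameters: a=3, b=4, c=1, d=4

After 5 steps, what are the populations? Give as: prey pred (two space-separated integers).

Answer: 25 4

Derivation:
Step 1: prey: 26+7-11=22; pred: 11+2-4=9
Step 2: prey: 22+6-7=21; pred: 9+1-3=7
Step 3: prey: 21+6-5=22; pred: 7+1-2=6
Step 4: prey: 22+6-5=23; pred: 6+1-2=5
Step 5: prey: 23+6-4=25; pred: 5+1-2=4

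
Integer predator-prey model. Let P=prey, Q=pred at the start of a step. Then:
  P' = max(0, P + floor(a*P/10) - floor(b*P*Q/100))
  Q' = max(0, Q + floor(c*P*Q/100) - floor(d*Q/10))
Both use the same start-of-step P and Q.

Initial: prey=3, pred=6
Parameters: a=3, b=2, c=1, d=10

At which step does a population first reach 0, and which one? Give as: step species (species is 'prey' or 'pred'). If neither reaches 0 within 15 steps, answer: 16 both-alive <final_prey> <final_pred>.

Answer: 1 pred

Derivation:
Step 1: prey: 3+0-0=3; pred: 6+0-6=0
First extinction: pred at step 1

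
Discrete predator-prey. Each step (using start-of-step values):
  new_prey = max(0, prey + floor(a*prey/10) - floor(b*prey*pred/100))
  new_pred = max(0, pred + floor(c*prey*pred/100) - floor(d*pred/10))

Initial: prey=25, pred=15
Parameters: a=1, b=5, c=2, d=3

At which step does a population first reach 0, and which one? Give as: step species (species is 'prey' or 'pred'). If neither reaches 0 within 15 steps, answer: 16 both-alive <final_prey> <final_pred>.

Step 1: prey: 25+2-18=9; pred: 15+7-4=18
Step 2: prey: 9+0-8=1; pred: 18+3-5=16
Step 3: prey: 1+0-0=1; pred: 16+0-4=12
Step 4: prey: 1+0-0=1; pred: 12+0-3=9
Step 5: prey: 1+0-0=1; pred: 9+0-2=7
Step 6: prey: 1+0-0=1; pred: 7+0-2=5
Step 7: prey: 1+0-0=1; pred: 5+0-1=4
Step 8: prey: 1+0-0=1; pred: 4+0-1=3
Step 9: prey: 1+0-0=1; pred: 3+0-0=3
Steps 10-15: state stable at prey=1, pred=3 (no change)
No extinction within 15 steps

Answer: 16 both-alive 1 3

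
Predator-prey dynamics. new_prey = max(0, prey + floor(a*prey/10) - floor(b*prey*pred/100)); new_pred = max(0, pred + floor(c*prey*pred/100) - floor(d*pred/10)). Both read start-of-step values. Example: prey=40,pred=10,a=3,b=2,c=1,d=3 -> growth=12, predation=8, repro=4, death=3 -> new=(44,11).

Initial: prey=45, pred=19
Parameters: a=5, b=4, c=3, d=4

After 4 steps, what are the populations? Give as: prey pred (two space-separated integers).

Answer: 0 23

Derivation:
Step 1: prey: 45+22-34=33; pred: 19+25-7=37
Step 2: prey: 33+16-48=1; pred: 37+36-14=59
Step 3: prey: 1+0-2=0; pred: 59+1-23=37
Step 4: prey: 0+0-0=0; pred: 37+0-14=23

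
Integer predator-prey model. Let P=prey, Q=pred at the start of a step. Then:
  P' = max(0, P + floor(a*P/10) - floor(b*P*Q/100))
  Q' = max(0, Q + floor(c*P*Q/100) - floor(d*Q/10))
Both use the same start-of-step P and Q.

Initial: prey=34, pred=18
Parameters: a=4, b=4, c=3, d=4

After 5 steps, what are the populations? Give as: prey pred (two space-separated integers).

Answer: 0 11

Derivation:
Step 1: prey: 34+13-24=23; pred: 18+18-7=29
Step 2: prey: 23+9-26=6; pred: 29+20-11=38
Step 3: prey: 6+2-9=0; pred: 38+6-15=29
Step 4: prey: 0+0-0=0; pred: 29+0-11=18
Step 5: prey: 0+0-0=0; pred: 18+0-7=11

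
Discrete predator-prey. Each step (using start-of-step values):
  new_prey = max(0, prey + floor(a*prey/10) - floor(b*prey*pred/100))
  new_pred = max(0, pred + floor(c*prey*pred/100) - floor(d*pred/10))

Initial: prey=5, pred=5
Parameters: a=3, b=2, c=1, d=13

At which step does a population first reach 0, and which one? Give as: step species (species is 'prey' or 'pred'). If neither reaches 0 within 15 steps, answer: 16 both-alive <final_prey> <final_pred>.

Answer: 1 pred

Derivation:
Step 1: prey: 5+1-0=6; pred: 5+0-6=0
First extinction: pred at step 1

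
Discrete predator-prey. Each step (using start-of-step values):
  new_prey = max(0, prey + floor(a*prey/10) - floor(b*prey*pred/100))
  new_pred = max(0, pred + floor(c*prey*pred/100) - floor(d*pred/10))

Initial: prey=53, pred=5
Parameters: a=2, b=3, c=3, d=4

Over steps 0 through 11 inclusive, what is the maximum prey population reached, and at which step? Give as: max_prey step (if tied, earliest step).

Answer: 56 1

Derivation:
Step 1: prey: 53+10-7=56; pred: 5+7-2=10
Step 2: prey: 56+11-16=51; pred: 10+16-4=22
Step 3: prey: 51+10-33=28; pred: 22+33-8=47
Step 4: prey: 28+5-39=0; pred: 47+39-18=68
Step 5: prey: 0+0-0=0; pred: 68+0-27=41
Step 6: prey: 0+0-0=0; pred: 41+0-16=25
Step 7: prey: 0+0-0=0; pred: 25+0-10=15
Step 8: prey: 0+0-0=0; pred: 15+0-6=9
Step 9: prey: 0+0-0=0; pred: 9+0-3=6
Step 10: prey: 0+0-0=0; pred: 6+0-2=4
Step 11: prey: 0+0-0=0; pred: 4+0-1=3
Max prey = 56 at step 1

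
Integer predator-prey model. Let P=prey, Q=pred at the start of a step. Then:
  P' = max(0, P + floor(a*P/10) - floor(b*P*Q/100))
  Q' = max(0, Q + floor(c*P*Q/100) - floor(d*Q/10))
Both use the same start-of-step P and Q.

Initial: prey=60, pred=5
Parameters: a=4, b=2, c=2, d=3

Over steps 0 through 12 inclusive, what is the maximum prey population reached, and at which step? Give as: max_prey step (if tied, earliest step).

Step 1: prey: 60+24-6=78; pred: 5+6-1=10
Step 2: prey: 78+31-15=94; pred: 10+15-3=22
Step 3: prey: 94+37-41=90; pred: 22+41-6=57
Step 4: prey: 90+36-102=24; pred: 57+102-17=142
Step 5: prey: 24+9-68=0; pred: 142+68-42=168
Step 6: prey: 0+0-0=0; pred: 168+0-50=118
Step 7: prey: 0+0-0=0; pred: 118+0-35=83
Step 8: prey: 0+0-0=0; pred: 83+0-24=59
Step 9: prey: 0+0-0=0; pred: 59+0-17=42
Step 10: prey: 0+0-0=0; pred: 42+0-12=30
Step 11: prey: 0+0-0=0; pred: 30+0-9=21
Step 12: prey: 0+0-0=0; pred: 21+0-6=15
Max prey = 94 at step 2

Answer: 94 2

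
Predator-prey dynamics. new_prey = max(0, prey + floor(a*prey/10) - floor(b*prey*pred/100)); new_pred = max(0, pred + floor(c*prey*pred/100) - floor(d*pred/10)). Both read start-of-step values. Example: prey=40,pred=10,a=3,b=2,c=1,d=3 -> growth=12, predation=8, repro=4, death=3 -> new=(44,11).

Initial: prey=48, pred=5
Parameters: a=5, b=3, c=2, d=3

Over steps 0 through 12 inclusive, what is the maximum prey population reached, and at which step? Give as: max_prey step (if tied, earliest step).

Step 1: prey: 48+24-7=65; pred: 5+4-1=8
Step 2: prey: 65+32-15=82; pred: 8+10-2=16
Step 3: prey: 82+41-39=84; pred: 16+26-4=38
Step 4: prey: 84+42-95=31; pred: 38+63-11=90
Step 5: prey: 31+15-83=0; pred: 90+55-27=118
Step 6: prey: 0+0-0=0; pred: 118+0-35=83
Step 7: prey: 0+0-0=0; pred: 83+0-24=59
Step 8: prey: 0+0-0=0; pred: 59+0-17=42
Step 9: prey: 0+0-0=0; pred: 42+0-12=30
Step 10: prey: 0+0-0=0; pred: 30+0-9=21
Step 11: prey: 0+0-0=0; pred: 21+0-6=15
Step 12: prey: 0+0-0=0; pred: 15+0-4=11
Max prey = 84 at step 3

Answer: 84 3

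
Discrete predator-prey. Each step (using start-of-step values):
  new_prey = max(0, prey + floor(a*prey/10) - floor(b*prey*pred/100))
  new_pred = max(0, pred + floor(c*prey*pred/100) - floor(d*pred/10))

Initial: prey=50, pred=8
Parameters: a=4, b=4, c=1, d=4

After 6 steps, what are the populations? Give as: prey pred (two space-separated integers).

Answer: 37 16

Derivation:
Step 1: prey: 50+20-16=54; pred: 8+4-3=9
Step 2: prey: 54+21-19=56; pred: 9+4-3=10
Step 3: prey: 56+22-22=56; pred: 10+5-4=11
Step 4: prey: 56+22-24=54; pred: 11+6-4=13
Step 5: prey: 54+21-28=47; pred: 13+7-5=15
Step 6: prey: 47+18-28=37; pred: 15+7-6=16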